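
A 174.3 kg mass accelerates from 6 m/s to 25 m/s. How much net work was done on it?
W = ΔKE = ½m(v₂² − v₁²) = ½(174.3)(25² − 6²) = 51331.35 J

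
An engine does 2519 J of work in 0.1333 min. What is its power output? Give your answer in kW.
Convert to SI: W = 2519.0 J, t = 7.998 s
P = W/t = 2519.0/7.998 = 314.954 W = 0.315 kW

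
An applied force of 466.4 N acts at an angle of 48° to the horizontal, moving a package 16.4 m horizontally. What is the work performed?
W = F·d·cosθ = (466.4)(16.4)cos(48°) = 5118 J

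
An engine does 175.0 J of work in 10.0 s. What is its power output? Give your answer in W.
P = W/t = 175.0/10.0 = 17.5 W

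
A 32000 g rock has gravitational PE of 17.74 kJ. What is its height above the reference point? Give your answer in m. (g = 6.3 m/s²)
Convert to SI: m = 32.0 kg, PE = 17740.0 J
h = PE/(mg) = 17740.0/(32.0·6.3) = 88.0 m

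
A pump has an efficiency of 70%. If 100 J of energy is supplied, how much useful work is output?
W_out = η·W_in = 0.7·100 = 70.0 J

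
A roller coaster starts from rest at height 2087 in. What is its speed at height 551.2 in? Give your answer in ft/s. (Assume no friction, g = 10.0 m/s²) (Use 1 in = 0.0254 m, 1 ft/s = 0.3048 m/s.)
Convert to SI: h₁−h₂ = 39.0093 m
mgh₁ = mgh₂ + ½mv² ⇒ v = √(2g(h₁−h₂)) = √(2·10.0·39.0093) = 27.9318 m/s = 91.64 ft/s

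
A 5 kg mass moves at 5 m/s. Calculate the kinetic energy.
KE = ½mv² = ½(5)(5)² = 62.5 J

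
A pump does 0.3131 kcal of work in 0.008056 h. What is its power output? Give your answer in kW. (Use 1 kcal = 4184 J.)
Convert to SI: W = 1310.01 J, t = 29.0016 s
P = W/t = 1310.01/29.0016 = 45.1703 W = 0.04517 kW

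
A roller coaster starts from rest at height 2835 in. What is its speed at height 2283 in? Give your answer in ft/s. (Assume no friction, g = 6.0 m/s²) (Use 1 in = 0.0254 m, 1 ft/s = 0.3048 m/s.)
Convert to SI: h₁−h₂ = 14.0208 m
mgh₁ = mgh₂ + ½mv² ⇒ v = √(2g(h₁−h₂)) = √(2·6.0·14.0208) = 12.9711 m/s = 42.56 ft/s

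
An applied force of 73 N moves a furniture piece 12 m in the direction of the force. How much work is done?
W = F·d = (73)(12) = 876.0 J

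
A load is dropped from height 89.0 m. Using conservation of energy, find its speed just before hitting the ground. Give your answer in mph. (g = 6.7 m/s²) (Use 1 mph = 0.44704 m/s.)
mgh = ½mv² ⇒ v = √(2gh) = √(2·6.7·89.0) = 34.534 m/s = 77.25 mph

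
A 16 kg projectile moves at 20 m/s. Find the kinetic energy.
KE = ½mv² = ½(16)(20)² = 3200.0 J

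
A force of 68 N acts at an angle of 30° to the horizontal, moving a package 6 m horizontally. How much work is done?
W = F·d·cosθ = (68)(6)cos(30°) = 353.3 J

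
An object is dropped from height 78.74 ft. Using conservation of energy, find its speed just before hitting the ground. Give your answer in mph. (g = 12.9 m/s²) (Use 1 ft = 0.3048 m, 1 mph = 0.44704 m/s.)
Convert to SI: h = 24.0 m
mgh = ½mv² ⇒ v = √(2gh) = √(2·12.9·24.0) = 24.8837 m/s = 55.66 mph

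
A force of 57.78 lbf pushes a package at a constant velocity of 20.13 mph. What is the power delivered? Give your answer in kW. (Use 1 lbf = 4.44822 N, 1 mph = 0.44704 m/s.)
Convert to SI: F = 257.018 N, v = 8.99892 m/s
P = Fv = (257.018)(8.99892) = 2312.88 W = 2.313 kW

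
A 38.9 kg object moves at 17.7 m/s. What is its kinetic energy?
KE = ½mv² = ½(38.9)(17.7)² = 6093 J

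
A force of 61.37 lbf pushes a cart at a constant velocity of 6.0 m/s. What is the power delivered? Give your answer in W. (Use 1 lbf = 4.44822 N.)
Convert to SI: F = 272.987 N, v = 6.0 m/s
P = Fv = (272.987)(6.0) = 1638 W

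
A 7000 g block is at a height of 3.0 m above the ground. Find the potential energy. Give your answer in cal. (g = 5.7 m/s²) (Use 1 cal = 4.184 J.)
Convert to SI: m = 7.0 kg, h = 3.0 m
PE = mgh = (7.0)(5.7)(3.0) = 119.7 J = 28.61 cal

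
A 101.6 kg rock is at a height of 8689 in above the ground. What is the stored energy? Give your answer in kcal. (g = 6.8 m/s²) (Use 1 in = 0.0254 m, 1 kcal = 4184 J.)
Convert to SI: m = 101.6 kg, h = 220.701 m
PE = mgh = (101.6)(6.8)(220.701) = 152478 J = 36.44 kcal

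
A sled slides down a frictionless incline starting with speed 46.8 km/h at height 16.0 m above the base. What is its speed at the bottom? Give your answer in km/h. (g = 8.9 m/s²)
Convert to SI: v₀ = 13.0 m/s, h = 16.0 m
½mv₀² + mgh = ½mv² ⇒ v = √(v₀² + 2gh) = √(13.0² + 2·8.9·16.0) = 21.3026 m/s = 76.69 km/h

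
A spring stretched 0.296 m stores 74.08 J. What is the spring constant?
k = 2·PE/x² = 2·74.08/(0.296)² = 1691 N/m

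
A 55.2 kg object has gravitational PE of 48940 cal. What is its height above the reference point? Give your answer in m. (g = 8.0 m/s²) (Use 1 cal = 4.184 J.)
Convert to SI: m = 55.2 kg, PE = 204765 J
h = PE/(mg) = 204765/(55.2·8.0) = 463.7 m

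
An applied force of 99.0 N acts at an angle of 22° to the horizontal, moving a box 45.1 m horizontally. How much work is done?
W = F·d·cosθ = (99.0)(45.1)cos(22°) = 4140 J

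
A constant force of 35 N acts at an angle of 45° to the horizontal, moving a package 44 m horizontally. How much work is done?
W = F·d·cosθ = (35)(44)cos(45°) = 1089 J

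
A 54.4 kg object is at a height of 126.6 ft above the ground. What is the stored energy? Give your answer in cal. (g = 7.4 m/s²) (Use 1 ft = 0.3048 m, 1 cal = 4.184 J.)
Convert to SI: m = 54.4 kg, h = 38.5877 m
PE = mgh = (54.4)(7.4)(38.5877) = 15533.9 J = 3713 cal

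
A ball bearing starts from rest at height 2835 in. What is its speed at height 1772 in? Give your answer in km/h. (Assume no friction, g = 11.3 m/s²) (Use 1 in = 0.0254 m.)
Convert to SI: h₁−h₂ = 27.0002 m
mgh₁ = mgh₂ + ½mv² ⇒ v = √(2g(h₁−h₂)) = √(2·11.3·27.0002) = 24.7023 m/s = 88.93 km/h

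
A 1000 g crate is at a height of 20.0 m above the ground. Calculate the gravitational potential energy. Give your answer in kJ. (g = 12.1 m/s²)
Convert to SI: m = 1.0 kg, h = 20.0 m
PE = mgh = (1.0)(12.1)(20.0) = 242.0 J = 0.242 kJ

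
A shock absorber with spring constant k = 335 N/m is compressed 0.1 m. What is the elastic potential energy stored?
PE = ½kx² = ½(335)(0.1)² = 1.675 J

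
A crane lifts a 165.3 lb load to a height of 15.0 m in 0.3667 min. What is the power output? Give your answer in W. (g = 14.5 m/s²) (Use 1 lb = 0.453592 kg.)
Convert to SI: m = 74.9788 kg, h = 15.0 m, t = 22.002 s
P = mgh/t = (74.9788)(14.5)(15.0)/22.002 = 741.2 W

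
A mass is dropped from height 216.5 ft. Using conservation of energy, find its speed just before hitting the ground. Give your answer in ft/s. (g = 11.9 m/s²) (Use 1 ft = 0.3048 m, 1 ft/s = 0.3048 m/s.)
Convert to SI: h = 65.9892 m
mgh = ½mv² ⇒ v = √(2gh) = √(2·11.9·65.9892) = 39.6301 m/s = 130.0 ft/s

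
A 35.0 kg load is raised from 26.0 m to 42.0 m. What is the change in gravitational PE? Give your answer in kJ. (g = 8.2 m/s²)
ΔPE = mgΔh = (35.0)(8.2)(16.0) = 4592.0 J = 4.592 kJ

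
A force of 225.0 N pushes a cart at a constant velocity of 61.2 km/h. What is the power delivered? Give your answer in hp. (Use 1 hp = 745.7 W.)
Convert to SI: F = 225.0 N, v = 17.0 m/s
P = Fv = (225.0)(17.0) = 3825.0 W = 5.129 hp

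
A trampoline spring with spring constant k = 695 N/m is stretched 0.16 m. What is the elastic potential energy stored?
PE = ½kx² = ½(695)(0.16)² = 8.896 J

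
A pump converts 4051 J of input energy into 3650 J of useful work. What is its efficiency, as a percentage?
η = W_out/W_in = 3650/4051 = 90.1%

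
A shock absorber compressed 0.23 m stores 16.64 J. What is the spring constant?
k = 2·PE/x² = 2·16.64/(0.23)² = 629.1 N/m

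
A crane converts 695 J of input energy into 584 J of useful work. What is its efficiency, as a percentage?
η = W_out/W_in = 584/695 = 84.03%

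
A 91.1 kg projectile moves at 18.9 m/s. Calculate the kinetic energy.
KE = ½mv² = ½(91.1)(18.9)² = 16270 J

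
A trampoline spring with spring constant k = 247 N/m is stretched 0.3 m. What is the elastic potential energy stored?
PE = ½kx² = ½(247)(0.3)² = 11.12 J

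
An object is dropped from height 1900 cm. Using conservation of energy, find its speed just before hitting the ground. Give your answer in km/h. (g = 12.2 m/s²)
Convert to SI: h = 19.0 m
mgh = ½mv² ⇒ v = √(2gh) = √(2·12.2·19.0) = 21.5314 m/s = 77.51 km/h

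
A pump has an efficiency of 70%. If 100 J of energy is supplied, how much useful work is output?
W_out = η·W_in = 0.7·100 = 70.0 J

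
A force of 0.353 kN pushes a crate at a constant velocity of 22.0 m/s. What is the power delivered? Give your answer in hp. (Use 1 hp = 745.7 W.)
Convert to SI: F = 353.0 N, v = 22.0 m/s
P = Fv = (353.0)(22.0) = 7766.0 W = 10.41 hp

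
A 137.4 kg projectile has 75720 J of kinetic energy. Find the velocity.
v = √(2·KE/m) = √(2·75720/137.4) = 33.2 m/s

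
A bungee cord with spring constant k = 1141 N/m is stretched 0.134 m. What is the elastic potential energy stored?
PE = ½kx² = ½(1141)(0.134)² = 10.24 J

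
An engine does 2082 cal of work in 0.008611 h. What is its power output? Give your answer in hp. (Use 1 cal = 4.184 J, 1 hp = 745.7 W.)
Convert to SI: W = 8711.09 J, t = 30.9996 s
P = W/t = 8711.09/30.9996 = 281.006 W = 0.3768 hp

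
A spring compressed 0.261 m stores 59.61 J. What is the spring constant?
k = 2·PE/x² = 2·59.61/(0.261)² = 1750 N/m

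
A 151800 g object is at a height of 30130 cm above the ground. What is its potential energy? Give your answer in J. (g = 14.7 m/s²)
Convert to SI: m = 151.8 kg, h = 301.3 m
PE = mgh = (151.8)(14.7)(301.3) = 672300 J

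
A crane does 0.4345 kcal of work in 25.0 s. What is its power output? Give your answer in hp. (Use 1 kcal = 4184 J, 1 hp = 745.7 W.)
Convert to SI: W = 1817.95 J, t = 25.0 s
P = W/t = 1817.95/25.0 = 72.7179 W = 0.09752 hp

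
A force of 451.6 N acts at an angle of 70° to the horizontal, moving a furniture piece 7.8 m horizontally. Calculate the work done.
W = F·d·cosθ = (451.6)(7.8)cos(70°) = 1205 J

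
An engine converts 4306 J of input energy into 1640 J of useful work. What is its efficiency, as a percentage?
η = W_out/W_in = 1640/4306 = 38.09%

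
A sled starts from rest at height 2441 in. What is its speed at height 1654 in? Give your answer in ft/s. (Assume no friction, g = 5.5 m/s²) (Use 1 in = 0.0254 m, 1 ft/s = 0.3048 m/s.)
Convert to SI: h₁−h₂ = 19.9898 m
mgh₁ = mgh₂ + ½mv² ⇒ v = √(2g(h₁−h₂)) = √(2·5.5·19.9898) = 14.8286 m/s = 48.65 ft/s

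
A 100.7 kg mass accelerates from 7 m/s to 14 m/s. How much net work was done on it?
W = ΔKE = ½m(v₂² − v₁²) = ½(100.7)(14² − 7²) = 7401.45 J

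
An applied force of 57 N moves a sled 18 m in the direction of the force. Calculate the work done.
W = F·d = (57)(18) = 1026 J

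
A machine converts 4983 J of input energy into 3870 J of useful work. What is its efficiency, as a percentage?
η = W_out/W_in = 3870/4983 = 77.66%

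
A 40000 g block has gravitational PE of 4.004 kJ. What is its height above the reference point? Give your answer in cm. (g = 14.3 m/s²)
Convert to SI: m = 40.0 kg, PE = 4004.0 J
h = PE/(mg) = 4004.0/(40.0·14.3) = 7.0 m = 700.0 cm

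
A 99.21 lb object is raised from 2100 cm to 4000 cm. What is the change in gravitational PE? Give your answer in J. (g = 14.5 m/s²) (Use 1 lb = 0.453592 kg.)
Convert to SI: m = 45.0009 kg, Δh = 19.0 m
ΔPE = mgΔh = (45.0009)(14.5)(19.0) = 12400 J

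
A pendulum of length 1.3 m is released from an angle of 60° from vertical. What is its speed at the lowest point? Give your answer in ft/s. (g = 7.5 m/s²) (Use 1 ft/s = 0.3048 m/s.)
h = L(1 − cosθ) = 1.3(1 − cos60°) = 0.65 m
v = √(2gh) = √(2·7.5·0.65) = 3.1225 m/s = 10.24 ft/s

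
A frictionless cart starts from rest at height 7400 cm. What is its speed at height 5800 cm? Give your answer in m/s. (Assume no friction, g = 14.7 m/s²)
Convert to SI: h₁−h₂ = 16.0 m
mgh₁ = mgh₂ + ½mv² ⇒ v = √(2g(h₁−h₂)) = √(2·14.7·16.0) = 21.69 m/s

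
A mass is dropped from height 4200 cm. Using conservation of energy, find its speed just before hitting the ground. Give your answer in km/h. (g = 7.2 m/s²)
Convert to SI: h = 42.0 m
mgh = ½mv² ⇒ v = √(2gh) = √(2·7.2·42.0) = 24.5927 m/s = 88.53 km/h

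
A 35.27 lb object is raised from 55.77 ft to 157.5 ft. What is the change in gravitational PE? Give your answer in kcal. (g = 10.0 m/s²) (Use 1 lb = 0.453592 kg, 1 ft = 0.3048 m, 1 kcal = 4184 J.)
Convert to SI: m = 15.9982 kg, Δh = 31.0073 m
ΔPE = mgΔh = (15.9982)(10.0)(31.0073) = 4960.61 J = 1.186 kcal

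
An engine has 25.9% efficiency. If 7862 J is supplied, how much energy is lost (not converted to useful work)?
W_lost = W_in(1 − η) = 7862·(1 − 0.259) = 5826 J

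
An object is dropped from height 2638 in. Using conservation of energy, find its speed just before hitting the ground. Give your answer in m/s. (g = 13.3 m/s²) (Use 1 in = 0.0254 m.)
Convert to SI: h = 67.0052 m
mgh = ½mv² ⇒ v = √(2gh) = √(2·13.3·67.0052) = 42.22 m/s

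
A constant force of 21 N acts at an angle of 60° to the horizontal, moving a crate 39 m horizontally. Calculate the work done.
W = F·d·cosθ = (21)(39)cos(60°) = 409.5 J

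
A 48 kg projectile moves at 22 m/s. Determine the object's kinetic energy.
KE = ½mv² = ½(48)(22)² = 11616.0 J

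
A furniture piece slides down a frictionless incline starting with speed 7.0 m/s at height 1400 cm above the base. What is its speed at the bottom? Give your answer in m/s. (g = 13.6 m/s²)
Convert to SI: v₀ = 7.0 m/s, h = 14.0 m
½mv₀² + mgh = ½mv² ⇒ v = √(v₀² + 2gh) = √(7.0² + 2·13.6·14.0) = 20.73 m/s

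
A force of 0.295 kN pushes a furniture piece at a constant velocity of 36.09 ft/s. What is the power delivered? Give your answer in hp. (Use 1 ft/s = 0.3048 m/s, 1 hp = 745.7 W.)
Convert to SI: F = 295.0 N, v = 11.0002 m/s
P = Fv = (295.0)(11.0002) = 3245.07 W = 4.352 hp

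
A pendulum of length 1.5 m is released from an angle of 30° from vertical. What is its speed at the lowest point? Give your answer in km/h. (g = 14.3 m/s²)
h = L(1 − cosθ) = 1.5(1 − cos30°) = 0.200962 m
v = √(2gh) = √(2·14.3·0.200962) = 2.3974 m/s = 8.631 km/h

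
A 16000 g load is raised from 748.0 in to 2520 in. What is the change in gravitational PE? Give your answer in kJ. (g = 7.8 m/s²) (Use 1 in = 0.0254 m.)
Convert to SI: m = 16.0 kg, Δh = 45.0088 m
ΔPE = mgΔh = (16.0)(7.8)(45.0088) = 5617.1 J = 5.617 kJ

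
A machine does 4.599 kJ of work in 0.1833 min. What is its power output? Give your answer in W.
Convert to SI: W = 4599.0 J, t = 10.998 s
P = W/t = 4599.0/10.998 = 418.2 W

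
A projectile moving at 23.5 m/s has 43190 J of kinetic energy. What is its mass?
m = 2·KE/v² = 2·43190/(23.5)² = 156.4 kg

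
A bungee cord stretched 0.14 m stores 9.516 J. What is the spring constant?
k = 2·PE/x² = 2·9.516/(0.14)² = 971.0 N/m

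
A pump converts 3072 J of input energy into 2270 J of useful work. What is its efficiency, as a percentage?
η = W_out/W_in = 2270/3072 = 73.89%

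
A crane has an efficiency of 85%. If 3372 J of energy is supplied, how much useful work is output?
W_out = η·W_in = 0.85·3372 = 2866.2 J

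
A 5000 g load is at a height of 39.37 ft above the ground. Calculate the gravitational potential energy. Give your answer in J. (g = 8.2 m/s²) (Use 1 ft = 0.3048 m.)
Convert to SI: m = 5.0 kg, h = 12.0 m
PE = mgh = (5.0)(8.2)(12.0) = 492.0 J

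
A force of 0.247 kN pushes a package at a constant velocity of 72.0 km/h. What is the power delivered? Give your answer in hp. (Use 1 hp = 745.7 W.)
Convert to SI: F = 247.0 N, v = 20.0 m/s
P = Fv = (247.0)(20.0) = 4940.0 W = 6.625 hp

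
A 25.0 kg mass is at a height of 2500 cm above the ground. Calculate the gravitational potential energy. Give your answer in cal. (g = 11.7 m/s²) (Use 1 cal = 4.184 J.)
Convert to SI: m = 25.0 kg, h = 25.0 m
PE = mgh = (25.0)(11.7)(25.0) = 7312.5 J = 1748 cal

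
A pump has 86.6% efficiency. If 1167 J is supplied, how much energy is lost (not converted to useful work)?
W_lost = W_in(1 − η) = 1167·(1 − 0.866) = 156.4 J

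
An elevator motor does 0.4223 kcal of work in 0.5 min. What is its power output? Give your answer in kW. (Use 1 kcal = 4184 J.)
Convert to SI: W = 1766.9 J, t = 30.0 s
P = W/t = 1766.9/30.0 = 58.8968 W = 0.0589 kW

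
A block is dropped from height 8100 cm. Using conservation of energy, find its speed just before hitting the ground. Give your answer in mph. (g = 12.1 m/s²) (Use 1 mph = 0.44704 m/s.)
Convert to SI: h = 81.0 m
mgh = ½mv² ⇒ v = √(2gh) = √(2·12.1·81.0) = 44.2741 m/s = 99.04 mph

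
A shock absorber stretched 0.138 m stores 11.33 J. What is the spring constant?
k = 2·PE/x² = 2·11.33/(0.138)² = 1190 N/m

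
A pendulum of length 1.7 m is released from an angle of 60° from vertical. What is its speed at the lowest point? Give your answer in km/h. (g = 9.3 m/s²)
h = L(1 − cosθ) = 1.7(1 − cos60°) = 0.85 m
v = √(2gh) = √(2·9.3·0.85) = 3.97618 m/s = 14.31 km/h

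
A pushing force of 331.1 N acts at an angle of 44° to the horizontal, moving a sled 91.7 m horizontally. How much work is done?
W = F·d·cosθ = (331.1)(91.7)cos(44°) = 21840 J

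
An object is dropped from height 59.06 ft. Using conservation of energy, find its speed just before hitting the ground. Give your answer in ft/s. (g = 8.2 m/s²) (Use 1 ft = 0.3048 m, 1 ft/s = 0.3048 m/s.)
Convert to SI: h = 18.0015 m
mgh = ½mv² ⇒ v = √(2gh) = √(2·8.2·18.0015) = 17.1821 m/s = 56.37 ft/s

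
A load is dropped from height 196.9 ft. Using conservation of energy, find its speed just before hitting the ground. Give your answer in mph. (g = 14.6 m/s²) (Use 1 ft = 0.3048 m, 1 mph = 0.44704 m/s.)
Convert to SI: h = 60.0151 m
mgh = ½mv² ⇒ v = √(2gh) = √(2·14.6·60.0151) = 41.8622 m/s = 93.64 mph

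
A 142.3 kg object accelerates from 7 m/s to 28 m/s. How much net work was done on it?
W = ΔKE = ½m(v₂² − v₁²) = ½(142.3)(28² − 7²) = 52295.25 J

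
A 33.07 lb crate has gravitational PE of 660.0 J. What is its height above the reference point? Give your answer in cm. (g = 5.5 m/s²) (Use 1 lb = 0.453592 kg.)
Convert to SI: m = 15.0003 kg, PE = 660.0 J
h = PE/(mg) = 660.0/(15.0003·5.5) = 7.99985 m = 800.0 cm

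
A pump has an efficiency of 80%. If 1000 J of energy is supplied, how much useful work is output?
W_out = η·W_in = 0.8·1000 = 800.0 J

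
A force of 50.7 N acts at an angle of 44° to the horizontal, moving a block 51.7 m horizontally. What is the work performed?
W = F·d·cosθ = (50.7)(51.7)cos(44°) = 1886 J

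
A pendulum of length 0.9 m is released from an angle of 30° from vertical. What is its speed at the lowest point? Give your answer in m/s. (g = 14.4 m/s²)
h = L(1 − cosθ) = 0.9(1 − cos30°) = 0.120577 m
v = √(2gh) = √(2·14.4·0.120577) = 1.863 m/s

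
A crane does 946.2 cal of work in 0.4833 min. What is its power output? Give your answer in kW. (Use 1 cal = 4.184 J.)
Convert to SI: W = 3958.9 J, t = 28.998 s
P = W/t = 3958.9/28.998 = 136.523 W = 0.1365 kW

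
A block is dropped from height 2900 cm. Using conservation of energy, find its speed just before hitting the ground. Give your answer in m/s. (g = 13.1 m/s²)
Convert to SI: h = 29.0 m
mgh = ½mv² ⇒ v = √(2gh) = √(2·13.1·29.0) = 27.56 m/s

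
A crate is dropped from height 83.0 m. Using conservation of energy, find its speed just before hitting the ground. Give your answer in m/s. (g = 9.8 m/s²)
mgh = ½mv² ⇒ v = √(2gh) = √(2·9.8·83.0) = 40.33 m/s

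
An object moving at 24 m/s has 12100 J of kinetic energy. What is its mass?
m = 2·KE/v² = 2·12100/(24)² = 42.01 kg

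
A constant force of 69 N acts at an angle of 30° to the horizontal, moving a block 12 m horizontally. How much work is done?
W = F·d·cosθ = (69)(12)cos(30°) = 717.1 J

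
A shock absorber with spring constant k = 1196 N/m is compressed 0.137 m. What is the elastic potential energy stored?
PE = ½kx² = ½(1196)(0.137)² = 11.22 J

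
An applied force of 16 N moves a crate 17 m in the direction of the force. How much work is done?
W = F·d = (16)(17) = 272.0 J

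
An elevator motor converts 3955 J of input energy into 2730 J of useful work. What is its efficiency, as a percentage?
η = W_out/W_in = 2730/3955 = 69.03%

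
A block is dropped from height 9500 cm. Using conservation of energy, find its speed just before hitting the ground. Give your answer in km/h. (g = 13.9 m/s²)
Convert to SI: h = 95.0 m
mgh = ½mv² ⇒ v = √(2gh) = √(2·13.9·95.0) = 51.3907 m/s = 185.0 km/h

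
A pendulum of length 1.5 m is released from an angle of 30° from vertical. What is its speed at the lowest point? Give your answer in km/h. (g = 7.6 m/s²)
h = L(1 − cosθ) = 1.5(1 − cos30°) = 0.200962 m
v = √(2gh) = √(2·7.6·0.200962) = 1.74775 m/s = 6.292 km/h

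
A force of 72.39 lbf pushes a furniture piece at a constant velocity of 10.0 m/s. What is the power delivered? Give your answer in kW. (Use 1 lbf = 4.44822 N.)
Convert to SI: F = 322.007 N, v = 10.0 m/s
P = Fv = (322.007)(10.0) = 3220.07 W = 3.22 kW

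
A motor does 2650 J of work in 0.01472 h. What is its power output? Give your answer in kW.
Convert to SI: W = 2650.0 J, t = 52.992 s
P = W/t = 2650.0/52.992 = 50.0075 W = 0.05001 kW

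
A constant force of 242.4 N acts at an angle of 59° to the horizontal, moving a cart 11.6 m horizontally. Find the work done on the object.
W = F·d·cosθ = (242.4)(11.6)cos(59°) = 1448 J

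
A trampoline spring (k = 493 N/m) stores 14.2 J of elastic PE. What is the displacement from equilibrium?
x = √(2·PE/k) = √(2·14.2/493) = 0.24 m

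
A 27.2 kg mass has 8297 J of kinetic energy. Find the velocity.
v = √(2·KE/m) = √(2·8297/27.2) = 24.7 m/s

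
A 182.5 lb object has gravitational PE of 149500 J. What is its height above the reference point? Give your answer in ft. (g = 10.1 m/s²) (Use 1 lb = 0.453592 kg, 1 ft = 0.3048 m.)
Convert to SI: m = 82.7805 kg, PE = 149500 J
h = PE/(mg) = 149500/(82.7805·10.1) = 178.81 m = 586.6 ft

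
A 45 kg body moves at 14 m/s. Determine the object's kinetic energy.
KE = ½mv² = ½(45)(14)² = 4410.0 J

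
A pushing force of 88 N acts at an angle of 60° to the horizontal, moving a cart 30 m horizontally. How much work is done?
W = F·d·cosθ = (88)(30)cos(60°) = 1320 J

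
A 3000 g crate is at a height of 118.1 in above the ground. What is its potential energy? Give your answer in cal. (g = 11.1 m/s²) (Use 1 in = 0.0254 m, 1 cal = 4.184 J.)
Convert to SI: m = 3.0 kg, h = 2.99974 m
PE = mgh = (3.0)(11.1)(2.99974) = 99.8913 J = 23.87 cal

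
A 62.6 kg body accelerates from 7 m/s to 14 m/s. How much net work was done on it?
W = ΔKE = ½m(v₂² − v₁²) = ½(62.6)(14² − 7²) = 4601.1 J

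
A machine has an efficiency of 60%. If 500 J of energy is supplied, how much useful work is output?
W_out = η·W_in = 0.6·500 = 300.0 J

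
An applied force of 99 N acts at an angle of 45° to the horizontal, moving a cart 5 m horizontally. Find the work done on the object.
W = F·d·cosθ = (99)(5)cos(45°) = 350.0 J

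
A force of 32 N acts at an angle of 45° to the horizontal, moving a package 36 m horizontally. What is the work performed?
W = F·d·cosθ = (32)(36)cos(45°) = 814.6 J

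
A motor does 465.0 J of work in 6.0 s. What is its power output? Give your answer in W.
P = W/t = 465.0/6.0 = 77.5 W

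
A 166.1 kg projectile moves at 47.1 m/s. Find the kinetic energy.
KE = ½mv² = ½(166.1)(47.1)² = 184200 J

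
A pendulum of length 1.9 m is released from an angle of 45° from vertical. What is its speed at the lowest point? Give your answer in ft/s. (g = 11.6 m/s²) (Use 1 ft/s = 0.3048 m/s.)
h = L(1 − cosθ) = 1.9(1 − cos45°) = 0.556497 m
v = √(2gh) = √(2·11.6·0.556497) = 3.59315 m/s = 11.79 ft/s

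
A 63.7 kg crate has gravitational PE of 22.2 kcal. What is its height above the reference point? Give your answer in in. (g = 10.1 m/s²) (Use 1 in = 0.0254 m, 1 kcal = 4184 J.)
Convert to SI: m = 63.7 kg, PE = 92884.8 J
h = PE/(mg) = 92884.8/(63.7·10.1) = 144.372 m = 5684 in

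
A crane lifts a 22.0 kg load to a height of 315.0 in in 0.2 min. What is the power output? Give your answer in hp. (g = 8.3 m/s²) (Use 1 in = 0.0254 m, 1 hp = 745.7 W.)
Convert to SI: m = 22.0 kg, h = 8.001 m, t = 12.0 s
P = mgh/t = (22.0)(8.3)(8.001)/12.0 = 121.749 W = 0.1633 hp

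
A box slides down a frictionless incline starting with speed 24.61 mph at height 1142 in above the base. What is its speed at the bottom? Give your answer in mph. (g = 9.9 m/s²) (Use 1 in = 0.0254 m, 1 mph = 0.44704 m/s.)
Convert to SI: v₀ = 11.0017 m/s, h = 29.0068 m
½mv₀² + mgh = ½mv² ⇒ v = √(v₀² + 2gh) = √(11.0017² + 2·9.9·29.0068) = 26.3699 m/s = 58.99 mph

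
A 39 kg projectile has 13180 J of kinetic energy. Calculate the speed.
v = √(2·KE/m) = √(2·13180/39) = 26.0 m/s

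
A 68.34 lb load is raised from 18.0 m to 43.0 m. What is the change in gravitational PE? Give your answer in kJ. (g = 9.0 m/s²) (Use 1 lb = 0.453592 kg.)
Convert to SI: m = 30.9985 kg, Δh = 25.0 m
ΔPE = mgΔh = (30.9985)(9.0)(25.0) = 6974.66 J = 6.975 kJ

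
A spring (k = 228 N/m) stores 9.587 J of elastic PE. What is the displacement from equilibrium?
x = √(2·PE/k) = √(2·9.587/228) = 0.29 m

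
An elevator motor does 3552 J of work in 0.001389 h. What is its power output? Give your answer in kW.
Convert to SI: W = 3552.0 J, t = 5.0004 s
P = W/t = 3552.0/5.0004 = 710.343 W = 0.7103 kW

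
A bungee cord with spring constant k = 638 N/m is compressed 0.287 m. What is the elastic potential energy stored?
PE = ½kx² = ½(638)(0.287)² = 26.28 J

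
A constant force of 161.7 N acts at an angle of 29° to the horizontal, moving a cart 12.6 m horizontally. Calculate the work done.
W = F·d·cosθ = (161.7)(12.6)cos(29°) = 1782 J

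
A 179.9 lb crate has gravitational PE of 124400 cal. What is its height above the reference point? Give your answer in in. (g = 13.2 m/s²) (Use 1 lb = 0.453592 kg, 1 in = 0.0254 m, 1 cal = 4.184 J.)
Convert to SI: m = 81.6012 kg, PE = 520490 J
h = PE/(mg) = 520490/(81.6012·13.2) = 483.216 m = 19020 in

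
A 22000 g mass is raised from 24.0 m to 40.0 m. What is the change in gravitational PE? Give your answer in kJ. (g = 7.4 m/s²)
Convert to SI: m = 22.0 kg, Δh = 16.0 m
ΔPE = mgΔh = (22.0)(7.4)(16.0) = 2604.8 J = 2.605 kJ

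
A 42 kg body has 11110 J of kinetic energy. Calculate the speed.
v = √(2·KE/m) = √(2·11110/42) = 23.0 m/s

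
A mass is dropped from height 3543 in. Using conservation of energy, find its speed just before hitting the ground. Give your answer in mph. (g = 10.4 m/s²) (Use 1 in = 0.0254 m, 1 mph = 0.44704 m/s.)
Convert to SI: h = 89.9922 m
mgh = ½mv² ⇒ v = √(2gh) = √(2·10.4·89.9922) = 43.2647 m/s = 96.78 mph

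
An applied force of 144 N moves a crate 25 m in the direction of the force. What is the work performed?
W = F·d = (144)(25) = 3600 J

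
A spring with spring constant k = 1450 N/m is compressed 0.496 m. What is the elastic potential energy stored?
PE = ½kx² = ½(1450)(0.496)² = 178.4 J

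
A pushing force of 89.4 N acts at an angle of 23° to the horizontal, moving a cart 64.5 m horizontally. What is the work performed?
W = F·d·cosθ = (89.4)(64.5)cos(23°) = 5308 J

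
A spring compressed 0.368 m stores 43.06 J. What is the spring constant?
k = 2·PE/x² = 2·43.06/(0.368)² = 635.9 N/m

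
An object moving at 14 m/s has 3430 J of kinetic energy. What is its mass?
m = 2·KE/v² = 2·3430/(14)² = 35.0 kg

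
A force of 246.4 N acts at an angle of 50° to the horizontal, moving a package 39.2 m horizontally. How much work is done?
W = F·d·cosθ = (246.4)(39.2)cos(50°) = 6209 J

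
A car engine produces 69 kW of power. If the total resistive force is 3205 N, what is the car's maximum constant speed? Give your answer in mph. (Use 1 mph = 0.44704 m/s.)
P = Fv ⇒ v = P/F = 69000 W/3205.0 N = 21.5289 m/s = 48.16 mph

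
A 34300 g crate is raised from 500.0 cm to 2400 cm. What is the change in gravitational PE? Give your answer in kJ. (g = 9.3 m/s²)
Convert to SI: m = 34.3 kg, Δh = 19.0 m
ΔPE = mgΔh = (34.3)(9.3)(19.0) = 6060.81 J = 6.061 kJ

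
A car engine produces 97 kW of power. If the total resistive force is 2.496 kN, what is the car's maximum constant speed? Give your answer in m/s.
Convert to SI: F = 2496.0 N
P = Fv ⇒ v = P/F = 97000 W/2496.0 N = 38.86 m/s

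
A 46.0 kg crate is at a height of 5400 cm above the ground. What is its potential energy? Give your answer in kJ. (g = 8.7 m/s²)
Convert to SI: m = 46.0 kg, h = 54.0 m
PE = mgh = (46.0)(8.7)(54.0) = 21610.8 J = 21.61 kJ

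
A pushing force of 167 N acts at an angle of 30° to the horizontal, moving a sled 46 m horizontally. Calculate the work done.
W = F·d·cosθ = (167)(46)cos(30°) = 6653 J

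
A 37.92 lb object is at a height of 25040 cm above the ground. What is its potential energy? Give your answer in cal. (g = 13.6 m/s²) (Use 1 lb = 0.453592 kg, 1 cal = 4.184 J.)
Convert to SI: m = 17.2002 kg, h = 250.4 m
PE = mgh = (17.2002)(13.6)(250.4) = 58574.3 J = 14000 cal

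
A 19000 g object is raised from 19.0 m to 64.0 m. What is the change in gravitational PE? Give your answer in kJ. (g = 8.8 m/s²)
Convert to SI: m = 19.0 kg, Δh = 45.0 m
ΔPE = mgΔh = (19.0)(8.8)(45.0) = 7524.0 J = 7.524 kJ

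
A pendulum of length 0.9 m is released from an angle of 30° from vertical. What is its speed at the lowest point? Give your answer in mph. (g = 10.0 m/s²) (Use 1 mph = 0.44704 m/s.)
h = L(1 − cosθ) = 0.9(1 − cos30°) = 0.120577 m
v = √(2gh) = √(2·10.0·0.120577) = 1.55291 m/s = 3.474 mph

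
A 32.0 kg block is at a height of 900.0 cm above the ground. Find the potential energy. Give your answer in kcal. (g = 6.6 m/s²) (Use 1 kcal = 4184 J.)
Convert to SI: m = 32.0 kg, h = 9.0 m
PE = mgh = (32.0)(6.6)(9.0) = 1900.8 J = 0.4543 kcal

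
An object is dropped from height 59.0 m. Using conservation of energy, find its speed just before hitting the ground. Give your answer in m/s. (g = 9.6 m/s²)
mgh = ½mv² ⇒ v = √(2gh) = √(2·9.6·59.0) = 33.66 m/s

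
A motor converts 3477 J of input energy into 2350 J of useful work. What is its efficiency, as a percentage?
η = W_out/W_in = 2350/3477 = 67.59%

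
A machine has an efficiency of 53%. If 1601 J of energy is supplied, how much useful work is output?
W_out = η·W_in = 0.53·1601 = 848.53 J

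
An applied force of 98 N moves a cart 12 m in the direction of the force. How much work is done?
W = F·d = (98)(12) = 1176 J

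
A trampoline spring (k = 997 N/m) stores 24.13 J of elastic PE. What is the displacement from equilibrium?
x = √(2·PE/k) = √(2·24.13/997) = 0.22 m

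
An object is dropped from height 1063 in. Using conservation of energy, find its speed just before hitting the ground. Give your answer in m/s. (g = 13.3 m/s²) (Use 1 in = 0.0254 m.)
Convert to SI: h = 27.0002 m
mgh = ½mv² ⇒ v = √(2gh) = √(2·13.3·27.0002) = 26.8 m/s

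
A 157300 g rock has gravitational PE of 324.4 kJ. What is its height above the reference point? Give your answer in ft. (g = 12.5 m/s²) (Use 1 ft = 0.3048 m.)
Convert to SI: m = 157.3 kg, PE = 324400 J
h = PE/(mg) = 324400/(157.3·12.5) = 164.984 m = 541.3 ft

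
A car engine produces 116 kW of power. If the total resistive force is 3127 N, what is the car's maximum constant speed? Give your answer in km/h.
P = Fv ⇒ v = P/F = 116000 W/3127.0 N = 37.0963 m/s = 133.5 km/h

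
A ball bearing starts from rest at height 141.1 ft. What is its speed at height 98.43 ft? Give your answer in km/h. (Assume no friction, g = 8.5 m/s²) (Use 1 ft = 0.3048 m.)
Convert to SI: h₁−h₂ = 13.0058 m
mgh₁ = mgh₂ + ½mv² ⇒ v = √(2g(h₁−h₂)) = √(2·8.5·13.0058) = 14.8694 m/s = 53.53 km/h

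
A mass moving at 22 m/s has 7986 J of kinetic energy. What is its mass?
m = 2·KE/v² = 2·7986/(22)² = 33.0 kg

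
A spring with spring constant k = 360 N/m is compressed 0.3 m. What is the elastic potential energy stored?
PE = ½kx² = ½(360)(0.3)² = 16.2 J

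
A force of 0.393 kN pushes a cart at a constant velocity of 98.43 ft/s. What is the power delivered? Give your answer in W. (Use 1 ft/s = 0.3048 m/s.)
Convert to SI: F = 393.0 N, v = 30.0015 m/s
P = Fv = (393.0)(30.0015) = 11790 W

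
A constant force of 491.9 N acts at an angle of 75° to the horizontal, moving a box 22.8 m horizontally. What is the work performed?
W = F·d·cosθ = (491.9)(22.8)cos(75°) = 2903 J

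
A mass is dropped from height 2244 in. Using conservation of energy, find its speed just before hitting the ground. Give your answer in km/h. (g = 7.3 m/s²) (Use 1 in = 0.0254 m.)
Convert to SI: h = 56.9976 m
mgh = ½mv² ⇒ v = √(2gh) = √(2·7.3·56.9976) = 28.8473 m/s = 103.9 km/h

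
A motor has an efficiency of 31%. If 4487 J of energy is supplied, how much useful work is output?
W_out = η·W_in = 0.31·4487 = 1390.97 J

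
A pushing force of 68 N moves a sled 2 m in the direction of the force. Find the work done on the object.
W = F·d = (68)(2) = 136.0 J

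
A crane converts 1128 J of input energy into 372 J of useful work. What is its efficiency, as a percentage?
η = W_out/W_in = 372/1128 = 32.98%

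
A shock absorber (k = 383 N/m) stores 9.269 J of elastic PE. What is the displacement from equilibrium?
x = √(2·PE/k) = √(2·9.269/383) = 0.22 m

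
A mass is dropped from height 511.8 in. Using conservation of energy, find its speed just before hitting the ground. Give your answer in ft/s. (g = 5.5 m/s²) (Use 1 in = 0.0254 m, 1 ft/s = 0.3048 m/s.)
Convert to SI: h = 12.9997 m
mgh = ½mv² ⇒ v = √(2gh) = √(2·5.5·12.9997) = 11.9581 m/s = 39.23 ft/s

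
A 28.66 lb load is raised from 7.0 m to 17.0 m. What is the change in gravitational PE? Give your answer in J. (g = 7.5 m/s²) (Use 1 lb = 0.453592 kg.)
Convert to SI: m = 12.9999 kg, Δh = 10.0 m
ΔPE = mgΔh = (12.9999)(7.5)(10.0) = 975.0 J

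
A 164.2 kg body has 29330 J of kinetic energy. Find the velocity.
v = √(2·KE/m) = √(2·29330/164.2) = 18.9 m/s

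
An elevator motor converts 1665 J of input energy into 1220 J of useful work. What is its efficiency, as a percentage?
η = W_out/W_in = 1220/1665 = 73.27%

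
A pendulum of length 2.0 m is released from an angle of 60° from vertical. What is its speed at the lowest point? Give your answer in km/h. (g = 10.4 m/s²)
h = L(1 − cosθ) = 2.0(1 − cos60°) = 1.0 m
v = √(2gh) = √(2·10.4·1.0) = 4.5607 m/s = 16.42 km/h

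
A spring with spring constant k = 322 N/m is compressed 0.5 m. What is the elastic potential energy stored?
PE = ½kx² = ½(322)(0.5)² = 40.25 J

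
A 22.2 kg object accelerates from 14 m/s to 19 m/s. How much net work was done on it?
W = ΔKE = ½m(v₂² − v₁²) = ½(22.2)(19² − 14²) = 1831.5 J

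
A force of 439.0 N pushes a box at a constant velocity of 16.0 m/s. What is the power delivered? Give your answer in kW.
P = Fv = (439.0)(16.0) = 7024.0 W = 7.024 kW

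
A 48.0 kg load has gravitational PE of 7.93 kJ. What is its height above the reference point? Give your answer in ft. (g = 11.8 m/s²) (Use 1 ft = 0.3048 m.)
Convert to SI: m = 48.0 kg, PE = 7930.0 J
h = PE/(mg) = 7930.0/(48.0·11.8) = 14.0007 m = 45.93 ft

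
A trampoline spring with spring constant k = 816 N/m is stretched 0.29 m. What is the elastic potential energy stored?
PE = ½kx² = ½(816)(0.29)² = 34.31 J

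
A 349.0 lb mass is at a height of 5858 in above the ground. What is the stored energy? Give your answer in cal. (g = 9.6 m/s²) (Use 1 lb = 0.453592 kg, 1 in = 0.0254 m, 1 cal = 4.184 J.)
Convert to SI: m = 158.304 kg, h = 148.793 m
PE = mgh = (158.304)(9.6)(148.793) = 226123 J = 54040 cal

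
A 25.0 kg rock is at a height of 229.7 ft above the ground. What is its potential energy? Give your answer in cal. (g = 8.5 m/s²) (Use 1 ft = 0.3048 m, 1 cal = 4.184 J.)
Convert to SI: m = 25.0 kg, h = 70.0126 m
PE = mgh = (25.0)(8.5)(70.0126) = 14877.7 J = 3556 cal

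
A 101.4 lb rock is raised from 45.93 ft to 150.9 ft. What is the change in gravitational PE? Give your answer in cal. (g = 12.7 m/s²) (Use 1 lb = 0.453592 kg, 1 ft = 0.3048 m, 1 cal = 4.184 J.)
Convert to SI: m = 45.9942 kg, Δh = 31.9949 m
ΔPE = mgΔh = (45.9942)(12.7)(31.9949) = 18689.0 J = 4467 cal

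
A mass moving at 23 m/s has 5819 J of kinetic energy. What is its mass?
m = 2·KE/v² = 2·5819/(23)² = 22.0 kg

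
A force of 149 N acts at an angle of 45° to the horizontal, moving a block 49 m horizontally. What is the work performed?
W = F·d·cosθ = (149)(49)cos(45°) = 5163 J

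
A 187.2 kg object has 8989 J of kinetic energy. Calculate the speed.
v = √(2·KE/m) = √(2·8989/187.2) = 9.8 m/s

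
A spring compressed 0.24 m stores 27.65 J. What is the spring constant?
k = 2·PE/x² = 2·27.65/(0.24)² = 960.1 N/m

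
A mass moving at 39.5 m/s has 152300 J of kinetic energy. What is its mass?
m = 2·KE/v² = 2·152300/(39.5)² = 195.2 kg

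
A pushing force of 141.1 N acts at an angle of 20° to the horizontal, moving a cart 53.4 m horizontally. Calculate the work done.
W = F·d·cosθ = (141.1)(53.4)cos(20°) = 7080 J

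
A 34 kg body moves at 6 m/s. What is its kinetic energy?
KE = ½mv² = ½(34)(6)² = 612.0 J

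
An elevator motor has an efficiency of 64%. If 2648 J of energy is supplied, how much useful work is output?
W_out = η·W_in = 0.64·2648 = 1694.72 J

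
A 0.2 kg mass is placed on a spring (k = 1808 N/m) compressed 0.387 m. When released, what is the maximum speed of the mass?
½kx² = ½mv² ⇒ v = x√(k/m) = (0.387)√(1808/0.2) = 36.8 m/s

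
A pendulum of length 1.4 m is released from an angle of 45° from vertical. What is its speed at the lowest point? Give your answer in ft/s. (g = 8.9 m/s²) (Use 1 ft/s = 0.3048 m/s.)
h = L(1 − cosθ) = 1.4(1 − cos45°) = 0.410051 m
v = √(2gh) = √(2·8.9·0.410051) = 2.70165 m/s = 8.864 ft/s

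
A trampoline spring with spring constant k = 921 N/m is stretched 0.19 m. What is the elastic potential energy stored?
PE = ½kx² = ½(921)(0.19)² = 16.62 J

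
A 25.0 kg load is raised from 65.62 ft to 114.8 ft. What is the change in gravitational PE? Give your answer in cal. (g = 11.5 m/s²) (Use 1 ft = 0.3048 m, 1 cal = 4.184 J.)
Convert to SI: m = 25.0 kg, Δh = 14.9901 m
ΔPE = mgΔh = (25.0)(11.5)(14.9901) = 4309.64 J = 1030 cal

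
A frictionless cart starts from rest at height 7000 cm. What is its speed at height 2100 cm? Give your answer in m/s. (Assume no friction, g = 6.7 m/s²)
Convert to SI: h₁−h₂ = 49.0 m
mgh₁ = mgh₂ + ½mv² ⇒ v = √(2g(h₁−h₂)) = √(2·6.7·49.0) = 25.62 m/s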